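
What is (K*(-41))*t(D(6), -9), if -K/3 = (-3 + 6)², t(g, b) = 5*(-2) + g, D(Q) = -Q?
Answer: -17712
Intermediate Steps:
t(g, b) = -10 + g
K = -27 (K = -3*(-3 + 6)² = -3*3² = -3*9 = -27)
(K*(-41))*t(D(6), -9) = (-27*(-41))*(-10 - 1*6) = 1107*(-10 - 6) = 1107*(-16) = -17712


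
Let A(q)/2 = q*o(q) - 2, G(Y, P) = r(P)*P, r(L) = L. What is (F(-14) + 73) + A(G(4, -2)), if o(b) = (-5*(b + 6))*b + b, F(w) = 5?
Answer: -1494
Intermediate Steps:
G(Y, P) = P**2 (G(Y, P) = P*P = P**2)
o(b) = b + b*(-30 - 5*b) (o(b) = (-5*(6 + b))*b + b = (-30 - 5*b)*b + b = b*(-30 - 5*b) + b = b + b*(-30 - 5*b))
A(q) = -4 - 2*q**2*(29 + 5*q) (A(q) = 2*(q*(-q*(29 + 5*q)) - 2) = 2*(-q**2*(29 + 5*q) - 2) = 2*(-2 - q**2*(29 + 5*q)) = -4 - 2*q**2*(29 + 5*q))
(F(-14) + 73) + A(G(4, -2)) = (5 + 73) + (-4 + 2*((-2)**2)**2*(-29 - 5*(-2)**2)) = 78 + (-4 + 2*4**2*(-29 - 5*4)) = 78 + (-4 + 2*16*(-29 - 20)) = 78 + (-4 + 2*16*(-49)) = 78 + (-4 - 1568) = 78 - 1572 = -1494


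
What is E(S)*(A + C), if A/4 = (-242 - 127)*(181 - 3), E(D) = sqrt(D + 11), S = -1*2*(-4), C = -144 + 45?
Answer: -262827*sqrt(19) ≈ -1.1456e+6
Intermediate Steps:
C = -99
S = 8 (S = -2*(-4) = 8)
E(D) = sqrt(11 + D)
A = -262728 (A = 4*((-242 - 127)*(181 - 3)) = 4*(-369*178) = 4*(-65682) = -262728)
E(S)*(A + C) = sqrt(11 + 8)*(-262728 - 99) = sqrt(19)*(-262827) = -262827*sqrt(19)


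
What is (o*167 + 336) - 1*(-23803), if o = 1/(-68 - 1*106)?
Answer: 4200019/174 ≈ 24138.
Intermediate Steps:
o = -1/174 (o = 1/(-68 - 106) = 1/(-174) = -1/174 ≈ -0.0057471)
(o*167 + 336) - 1*(-23803) = (-1/174*167 + 336) - 1*(-23803) = (-167/174 + 336) + 23803 = 58297/174 + 23803 = 4200019/174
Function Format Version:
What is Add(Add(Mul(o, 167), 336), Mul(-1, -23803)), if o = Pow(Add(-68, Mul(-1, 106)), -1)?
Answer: Rational(4200019, 174) ≈ 24138.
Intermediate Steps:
o = Rational(-1, 174) (o = Pow(Add(-68, -106), -1) = Pow(-174, -1) = Rational(-1, 174) ≈ -0.0057471)
Add(Add(Mul(o, 167), 336), Mul(-1, -23803)) = Add(Add(Mul(Rational(-1, 174), 167), 336), Mul(-1, -23803)) = Add(Add(Rational(-167, 174), 336), 23803) = Add(Rational(58297, 174), 23803) = Rational(4200019, 174)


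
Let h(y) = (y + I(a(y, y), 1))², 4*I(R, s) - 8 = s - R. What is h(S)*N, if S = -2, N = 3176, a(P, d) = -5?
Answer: 7146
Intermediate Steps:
I(R, s) = 2 - R/4 + s/4 (I(R, s) = 2 + (s - R)/4 = 2 + (-R/4 + s/4) = 2 - R/4 + s/4)
h(y) = (7/2 + y)² (h(y) = (y + (2 - ¼*(-5) + (¼)*1))² = (y + (2 + 5/4 + ¼))² = (y + 7/2)² = (7/2 + y)²)
h(S)*N = ((7 + 2*(-2))²/4)*3176 = ((7 - 4)²/4)*3176 = ((¼)*3²)*3176 = ((¼)*9)*3176 = (9/4)*3176 = 7146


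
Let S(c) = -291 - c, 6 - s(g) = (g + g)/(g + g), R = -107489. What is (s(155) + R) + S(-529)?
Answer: -107246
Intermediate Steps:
s(g) = 5 (s(g) = 6 - (g + g)/(g + g) = 6 - 2*g/(2*g) = 6 - 2*g*1/(2*g) = 6 - 1*1 = 6 - 1 = 5)
(s(155) + R) + S(-529) = (5 - 107489) + (-291 - 1*(-529)) = -107484 + (-291 + 529) = -107484 + 238 = -107246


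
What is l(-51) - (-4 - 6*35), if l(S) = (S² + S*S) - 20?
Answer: 5396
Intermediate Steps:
l(S) = -20 + 2*S² (l(S) = (S² + S²) - 20 = 2*S² - 20 = -20 + 2*S²)
l(-51) - (-4 - 6*35) = (-20 + 2*(-51)²) - (-4 - 6*35) = (-20 + 2*2601) - (-4 - 210) = (-20 + 5202) - 1*(-214) = 5182 + 214 = 5396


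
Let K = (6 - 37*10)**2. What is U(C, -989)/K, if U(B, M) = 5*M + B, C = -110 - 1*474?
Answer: -5529/132496 ≈ -0.041730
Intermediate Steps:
C = -584 (C = -110 - 474 = -584)
U(B, M) = B + 5*M
K = 132496 (K = (6 - 370)**2 = (-364)**2 = 132496)
U(C, -989)/K = (-584 + 5*(-989))/132496 = (-584 - 4945)*(1/132496) = -5529*1/132496 = -5529/132496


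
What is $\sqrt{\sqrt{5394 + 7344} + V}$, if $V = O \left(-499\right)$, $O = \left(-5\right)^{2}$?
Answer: $\sqrt{-12475 + \sqrt{12738}} \approx 111.19 i$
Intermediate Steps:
$O = 25$
$V = -12475$ ($V = 25 \left(-499\right) = -12475$)
$\sqrt{\sqrt{5394 + 7344} + V} = \sqrt{\sqrt{5394 + 7344} - 12475} = \sqrt{\sqrt{12738} - 12475} = \sqrt{-12475 + \sqrt{12738}}$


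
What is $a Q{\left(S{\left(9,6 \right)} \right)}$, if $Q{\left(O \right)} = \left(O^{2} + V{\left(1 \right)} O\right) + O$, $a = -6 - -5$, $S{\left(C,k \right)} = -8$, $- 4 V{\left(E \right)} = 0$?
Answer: $-56$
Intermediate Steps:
$V{\left(E \right)} = 0$ ($V{\left(E \right)} = \left(- \frac{1}{4}\right) 0 = 0$)
$a = -1$ ($a = -6 + 5 = -1$)
$Q{\left(O \right)} = O + O^{2}$ ($Q{\left(O \right)} = \left(O^{2} + 0 O\right) + O = \left(O^{2} + 0\right) + O = O^{2} + O = O + O^{2}$)
$a Q{\left(S{\left(9,6 \right)} \right)} = - \left(-8\right) \left(1 - 8\right) = - \left(-8\right) \left(-7\right) = \left(-1\right) 56 = -56$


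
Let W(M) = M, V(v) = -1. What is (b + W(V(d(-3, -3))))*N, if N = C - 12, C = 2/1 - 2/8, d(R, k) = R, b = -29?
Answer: 615/2 ≈ 307.50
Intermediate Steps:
C = 7/4 (C = 2*1 - 2*⅛ = 2 - ¼ = 7/4 ≈ 1.7500)
N = -41/4 (N = 7/4 - 12 = -41/4 ≈ -10.250)
(b + W(V(d(-3, -3))))*N = (-29 - 1)*(-41/4) = -30*(-41/4) = 615/2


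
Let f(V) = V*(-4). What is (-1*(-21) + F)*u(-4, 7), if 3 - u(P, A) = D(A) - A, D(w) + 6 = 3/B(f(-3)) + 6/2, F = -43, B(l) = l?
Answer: -561/2 ≈ -280.50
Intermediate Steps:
f(V) = -4*V
D(w) = -11/4 (D(w) = -6 + (3/((-4*(-3))) + 6/2) = -6 + (3/12 + 6*(½)) = -6 + (3*(1/12) + 3) = -6 + (¼ + 3) = -6 + 13/4 = -11/4)
u(P, A) = 23/4 + A (u(P, A) = 3 - (-11/4 - A) = 3 + (11/4 + A) = 23/4 + A)
(-1*(-21) + F)*u(-4, 7) = (-1*(-21) - 43)*(23/4 + 7) = (21 - 43)*(51/4) = -22*51/4 = -561/2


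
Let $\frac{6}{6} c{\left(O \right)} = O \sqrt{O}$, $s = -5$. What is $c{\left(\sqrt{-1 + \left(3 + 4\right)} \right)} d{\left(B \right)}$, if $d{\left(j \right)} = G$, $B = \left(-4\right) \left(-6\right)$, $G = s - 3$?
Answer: $- 8 \cdot 6^{\frac{3}{4}} \approx -30.669$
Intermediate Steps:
$G = -8$ ($G = -5 - 3 = -8$)
$B = 24$
$d{\left(j \right)} = -8$
$c{\left(O \right)} = O^{\frac{3}{2}}$ ($c{\left(O \right)} = O \sqrt{O} = O^{\frac{3}{2}}$)
$c{\left(\sqrt{-1 + \left(3 + 4\right)} \right)} d{\left(B \right)} = \left(\sqrt{-1 + \left(3 + 4\right)}\right)^{\frac{3}{2}} \left(-8\right) = \left(\sqrt{-1 + 7}\right)^{\frac{3}{2}} \left(-8\right) = \left(\sqrt{6}\right)^{\frac{3}{2}} \left(-8\right) = 6^{\frac{3}{4}} \left(-8\right) = - 8 \cdot 6^{\frac{3}{4}}$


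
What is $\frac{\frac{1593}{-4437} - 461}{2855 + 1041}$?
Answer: $- \frac{113725}{960364} \approx -0.11842$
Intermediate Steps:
$\frac{\frac{1593}{-4437} - 461}{2855 + 1041} = \frac{1593 \left(- \frac{1}{4437}\right) - 461}{3896} = \left(- \frac{177}{493} - 461\right) \frac{1}{3896} = \left(- \frac{227450}{493}\right) \frac{1}{3896} = - \frac{113725}{960364}$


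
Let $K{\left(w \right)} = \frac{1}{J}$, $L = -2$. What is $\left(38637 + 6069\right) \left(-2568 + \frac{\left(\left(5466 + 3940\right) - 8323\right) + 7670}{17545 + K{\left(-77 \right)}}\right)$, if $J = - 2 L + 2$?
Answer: $- \frac{12083290127460}{105271} \approx -1.1478 \cdot 10^{8}$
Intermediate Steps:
$J = 6$ ($J = \left(-2\right) \left(-2\right) + 2 = 4 + 2 = 6$)
$K{\left(w \right)} = \frac{1}{6}$
$\left(38637 + 6069\right) \left(-2568 + \frac{\left(\left(5466 + 3940\right) - 8323\right) + 7670}{17545 + K{\left(-77 \right)}}\right) = \left(38637 + 6069\right) \left(-2568 + \frac{\left(\left(5466 + 3940\right) - 8323\right) + 7670}{17545 + \frac{1}{6}}\right) = 44706 \left(-2568 + \frac{\left(9406 - 8323\right) + 7670}{\frac{105271}{6}}\right) = 44706 \left(-2568 + \left(1083 + 7670\right) \frac{6}{105271}\right) = 44706 \left(-2568 + 8753 \cdot \frac{6}{105271}\right) = 44706 \left(-2568 + \frac{52518}{105271}\right) = 44706 \left(- \frac{270283410}{105271}\right) = - \frac{12083290127460}{105271}$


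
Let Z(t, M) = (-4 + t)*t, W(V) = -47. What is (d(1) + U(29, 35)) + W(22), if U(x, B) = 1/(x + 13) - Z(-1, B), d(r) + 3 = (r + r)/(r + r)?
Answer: -2267/42 ≈ -53.976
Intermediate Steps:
d(r) = -2 (d(r) = -3 + (r + r)/(r + r) = -3 + (2*r)/((2*r)) = -3 + (2*r)*(1/(2*r)) = -3 + 1 = -2)
Z(t, M) = t*(-4 + t)
U(x, B) = -5 + 1/(13 + x) (U(x, B) = 1/(x + 13) - (-1)*(-4 - 1) = 1/(13 + x) - (-1)*(-5) = 1/(13 + x) - 1*5 = 1/(13 + x) - 5 = -5 + 1/(13 + x))
(d(1) + U(29, 35)) + W(22) = (-2 + (-64 - 5*29)/(13 + 29)) - 47 = (-2 + (-64 - 145)/42) - 47 = (-2 + (1/42)*(-209)) - 47 = (-2 - 209/42) - 47 = -293/42 - 47 = -2267/42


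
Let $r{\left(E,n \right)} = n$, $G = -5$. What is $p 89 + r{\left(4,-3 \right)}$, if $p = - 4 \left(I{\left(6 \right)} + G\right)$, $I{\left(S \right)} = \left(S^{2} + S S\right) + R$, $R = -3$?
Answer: $-22787$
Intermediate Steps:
$I{\left(S \right)} = -3 + 2 S^{2}$ ($I{\left(S \right)} = \left(S^{2} + S S\right) - 3 = \left(S^{2} + S^{2}\right) - 3 = 2 S^{2} - 3 = -3 + 2 S^{2}$)
$p = -256$ ($p = - 4 \left(\left(-3 + 2 \cdot 6^{2}\right) - 5\right) = - 4 \left(\left(-3 + 2 \cdot 36\right) - 5\right) = - 4 \left(\left(-3 + 72\right) - 5\right) = - 4 \left(69 - 5\right) = \left(-4\right) 64 = -256$)
$p 89 + r{\left(4,-3 \right)} = \left(-256\right) 89 - 3 = -22784 - 3 = -22787$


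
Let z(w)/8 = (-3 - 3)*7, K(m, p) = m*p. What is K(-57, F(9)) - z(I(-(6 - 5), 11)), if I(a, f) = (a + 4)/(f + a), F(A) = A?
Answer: -177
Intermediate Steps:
I(a, f) = (4 + a)/(a + f)
z(w) = -336 (z(w) = 8*((-3 - 3)*7) = 8*(-6*7) = 8*(-42) = -336)
K(-57, F(9)) - z(I(-(6 - 5), 11)) = -57*9 - 1*(-336) = -513 + 336 = -177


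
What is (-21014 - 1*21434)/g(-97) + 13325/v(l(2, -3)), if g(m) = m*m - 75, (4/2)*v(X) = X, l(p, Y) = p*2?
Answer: 62145327/9334 ≈ 6658.0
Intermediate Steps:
l(p, Y) = 2*p
v(X) = X/2
g(m) = -75 + m² (g(m) = m² - 75 = -75 + m²)
(-21014 - 1*21434)/g(-97) + 13325/v(l(2, -3)) = (-21014 - 1*21434)/(-75 + (-97)²) + 13325/(((2*2)/2)) = (-21014 - 21434)/(-75 + 9409) + 13325/(((½)*4)) = -42448/9334 + 13325/2 = -42448*1/9334 + 13325*(½) = -21224/4667 + 13325/2 = 62145327/9334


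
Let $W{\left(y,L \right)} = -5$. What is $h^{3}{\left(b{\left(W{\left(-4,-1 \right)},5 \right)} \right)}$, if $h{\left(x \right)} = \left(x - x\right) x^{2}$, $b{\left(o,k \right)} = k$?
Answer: $0$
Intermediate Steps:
$h{\left(x \right)} = 0$ ($h{\left(x \right)} = 0 x^{2} = 0$)
$h^{3}{\left(b{\left(W{\left(-4,-1 \right)},5 \right)} \right)} = 0^{3} = 0$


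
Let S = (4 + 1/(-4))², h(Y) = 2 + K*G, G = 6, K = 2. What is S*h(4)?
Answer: 1575/8 ≈ 196.88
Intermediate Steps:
h(Y) = 14 (h(Y) = 2 + 2*6 = 2 + 12 = 14)
S = 225/16 (S = (4 - ¼)² = (15/4)² = 225/16 ≈ 14.063)
S*h(4) = (225/16)*14 = 1575/8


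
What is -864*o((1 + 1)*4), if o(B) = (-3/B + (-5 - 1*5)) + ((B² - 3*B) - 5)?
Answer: -21276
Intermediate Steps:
o(B) = -15 + B² - 3*B - 3/B (o(B) = (-3/B + (-5 - 5)) + (-5 + B² - 3*B) = (-3/B - 10) + (-5 + B² - 3*B) = (-10 - 3/B) + (-5 + B² - 3*B) = -15 + B² - 3*B - 3/B)
-864*o((1 + 1)*4) = -864*(-15 + ((1 + 1)*4)² - 3*(1 + 1)*4 - 3*1/(4*(1 + 1))) = -864*(-15 + (2*4)² - 6*4 - 3/(2*4)) = -864*(-15 + 8² - 3*8 - 3/8) = -864*(-15 + 64 - 24 - 3*⅛) = -864*(-15 + 64 - 24 - 3/8) = -864*197/8 = -21276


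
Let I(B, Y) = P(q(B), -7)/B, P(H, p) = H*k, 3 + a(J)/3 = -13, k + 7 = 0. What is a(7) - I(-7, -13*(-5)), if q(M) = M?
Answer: -41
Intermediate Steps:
k = -7 (k = -7 + 0 = -7)
a(J) = -48 (a(J) = -9 + 3*(-13) = -9 - 39 = -48)
P(H, p) = -7*H (P(H, p) = H*(-7) = -7*H)
I(B, Y) = -7 (I(B, Y) = (-7*B)/B = -7)
a(7) - I(-7, -13*(-5)) = -48 - 1*(-7) = -48 + 7 = -41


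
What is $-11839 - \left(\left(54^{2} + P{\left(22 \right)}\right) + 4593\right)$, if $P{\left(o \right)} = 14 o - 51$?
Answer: $-19605$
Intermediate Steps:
$P{\left(o \right)} = -51 + 14 o$
$-11839 - \left(\left(54^{2} + P{\left(22 \right)}\right) + 4593\right) = -11839 - \left(\left(54^{2} + \left(-51 + 14 \cdot 22\right)\right) + 4593\right) = -11839 - \left(\left(2916 + \left(-51 + 308\right)\right) + 4593\right) = -11839 - \left(\left(2916 + 257\right) + 4593\right) = -11839 - \left(3173 + 4593\right) = -11839 - 7766 = -19605$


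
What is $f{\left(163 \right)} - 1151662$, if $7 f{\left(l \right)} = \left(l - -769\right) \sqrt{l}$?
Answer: $-1151662 + \frac{932 \sqrt{163}}{7} \approx -1.15 \cdot 10^{6}$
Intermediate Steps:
$f{\left(l \right)} = \frac{\sqrt{l} \left(769 + l\right)}{7}$ ($f{\left(l \right)} = \frac{\left(l - -769\right) \sqrt{l}}{7} = \frac{\left(l + 769\right) \sqrt{l}}{7} = \frac{\left(769 + l\right) \sqrt{l}}{7} = \frac{\sqrt{l} \left(769 + l\right)}{7}$)
$f{\left(163 \right)} - 1151662 = \frac{\sqrt{163} \left(769 + 163\right)}{7} - 1151662 = \frac{1}{7} \sqrt{163} \cdot 932 - 1151662 = \frac{932 \sqrt{163}}{7} - 1151662 = -1151662 + \frac{932 \sqrt{163}}{7}$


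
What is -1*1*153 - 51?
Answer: -204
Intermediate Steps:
-1*1*153 - 51 = -1*153 - 51 = -153 - 51 = -204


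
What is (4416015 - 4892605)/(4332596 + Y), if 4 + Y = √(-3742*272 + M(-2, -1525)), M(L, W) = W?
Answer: -2064870021280/18771354457813 + 1429770*I*√113261/18771354457813 ≈ -0.11 + 2.5634e-5*I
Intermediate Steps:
Y = -4 + 3*I*√113261 (Y = -4 + √(-3742*272 - 1525) = -4 + √(-1017824 - 1525) = -4 + √(-1019349) = -4 + 3*I*√113261 ≈ -4.0 + 1009.6*I)
(4416015 - 4892605)/(4332596 + Y) = (4416015 - 4892605)/(4332596 + (-4 + 3*I*√113261)) = -476590/(4332592 + 3*I*√113261)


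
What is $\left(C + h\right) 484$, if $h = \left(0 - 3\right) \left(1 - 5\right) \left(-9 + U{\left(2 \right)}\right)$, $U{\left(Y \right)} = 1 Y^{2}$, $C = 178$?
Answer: $57112$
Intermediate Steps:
$U{\left(Y \right)} = Y^{2}$
$h = -60$ ($h = \left(0 - 3\right) \left(1 - 5\right) \left(-9 + 2^{2}\right) = \left(-3\right) \left(-4\right) \left(-9 + 4\right) = 12 \left(-5\right) = -60$)
$\left(C + h\right) 484 = \left(178 - 60\right) 484 = 118 \cdot 484 = 57112$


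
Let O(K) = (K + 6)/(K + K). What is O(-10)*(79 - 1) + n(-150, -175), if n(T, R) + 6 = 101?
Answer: 553/5 ≈ 110.60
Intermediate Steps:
n(T, R) = 95 (n(T, R) = -6 + 101 = 95)
O(K) = (6 + K)/(2*K) (O(K) = (6 + K)/((2*K)) = (6 + K)*(1/(2*K)) = (6 + K)/(2*K))
O(-10)*(79 - 1) + n(-150, -175) = ((½)*(6 - 10)/(-10))*(79 - 1) + 95 = ((½)*(-⅒)*(-4))*78 + 95 = (⅕)*78 + 95 = 78/5 + 95 = 553/5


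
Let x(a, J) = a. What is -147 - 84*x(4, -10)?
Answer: -483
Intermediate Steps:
-147 - 84*x(4, -10) = -147 - 84*4 = -147 - 336 = -483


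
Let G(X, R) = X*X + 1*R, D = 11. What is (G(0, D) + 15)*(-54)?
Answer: -1404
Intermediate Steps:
G(X, R) = R + X² (G(X, R) = X² + R = R + X²)
(G(0, D) + 15)*(-54) = ((11 + 0²) + 15)*(-54) = ((11 + 0) + 15)*(-54) = (11 + 15)*(-54) = 26*(-54) = -1404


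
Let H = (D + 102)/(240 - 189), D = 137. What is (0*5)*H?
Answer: 0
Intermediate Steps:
H = 239/51 (H = (137 + 102)/(240 - 189) = 239/51 ≈ 4.6863)
(0*5)*H = (0*5)*(239/51) = 0*(239/51) = 0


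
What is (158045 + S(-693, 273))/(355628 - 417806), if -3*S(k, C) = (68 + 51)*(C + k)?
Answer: -58235/20726 ≈ -2.8098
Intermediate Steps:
S(k, C) = -119*C/3 - 119*k/3 (S(k, C) = -(68 + 51)*(C + k)/3 = -119*(C + k)/3 = -(119*C + 119*k)/3 = -119*C/3 - 119*k/3)
(158045 + S(-693, 273))/(355628 - 417806) = (158045 + (-119/3*273 - 119/3*(-693)))/(355628 - 417806) = (158045 + (-10829 + 27489))/(-62178) = (158045 + 16660)*(-1/62178) = 174705*(-1/62178) = -58235/20726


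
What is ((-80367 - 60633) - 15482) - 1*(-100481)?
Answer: -56001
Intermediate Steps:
((-80367 - 60633) - 15482) - 1*(-100481) = (-141000 - 15482) + 100481 = -156482 + 100481 = -56001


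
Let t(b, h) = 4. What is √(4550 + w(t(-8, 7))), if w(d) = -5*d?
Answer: √4530 ≈ 67.305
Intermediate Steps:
√(4550 + w(t(-8, 7))) = √(4550 - 5*4) = √(4550 - 20) = √4530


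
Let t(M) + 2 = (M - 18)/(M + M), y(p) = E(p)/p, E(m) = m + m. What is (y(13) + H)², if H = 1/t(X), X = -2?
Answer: 49/9 ≈ 5.4444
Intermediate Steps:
E(m) = 2*m
y(p) = 2 (y(p) = (2*p)/p = 2)
t(M) = -2 + (-18 + M)/(2*M) (t(M) = -2 + (M - 18)/(M + M) = -2 + (-18 + M)/((2*M)) = -2 + (-18 + M)*(1/(2*M)) = -2 + (-18 + M)/(2*M))
H = ⅓ (H = 1/(-3/2 - 9/(-2)) = 1/(-3/2 - 9*(-½)) = 1/(-3/2 + 9/2) = 1/3 = ⅓ ≈ 0.33333)
(y(13) + H)² = (2 + ⅓)² = (7/3)² = 49/9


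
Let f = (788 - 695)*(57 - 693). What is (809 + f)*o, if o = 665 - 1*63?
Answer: -35120078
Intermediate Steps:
o = 602 (o = 665 - 63 = 602)
f = -59148 (f = 93*(-636) = -59148)
(809 + f)*o = (809 - 59148)*602 = -58339*602 = -35120078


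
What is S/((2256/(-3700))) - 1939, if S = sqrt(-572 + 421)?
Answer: -1939 - 925*I*sqrt(151)/564 ≈ -1939.0 - 20.154*I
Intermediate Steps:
S = I*sqrt(151) (S = sqrt(-151) = I*sqrt(151) ≈ 12.288*I)
S/((2256/(-3700))) - 1939 = (I*sqrt(151))/((2256/(-3700))) - 1939 = (I*sqrt(151))/((2256*(-1/3700))) - 1939 = (I*sqrt(151))/(-564/925) - 1939 = (I*sqrt(151))*(-925/564) - 1939 = -925*I*sqrt(151)/564 - 1939 = -1939 - 925*I*sqrt(151)/564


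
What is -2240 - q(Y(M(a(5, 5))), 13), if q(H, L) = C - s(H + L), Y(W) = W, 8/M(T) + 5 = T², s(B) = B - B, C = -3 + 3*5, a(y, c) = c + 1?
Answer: -2252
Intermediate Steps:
a(y, c) = 1 + c
C = 12 (C = -3 + 15 = 12)
s(B) = 0
M(T) = 8/(-5 + T²)
q(H, L) = 12 (q(H, L) = 12 - 1*0 = 12 + 0 = 12)
-2240 - q(Y(M(a(5, 5))), 13) = -2240 - 1*12 = -2240 - 12 = -2252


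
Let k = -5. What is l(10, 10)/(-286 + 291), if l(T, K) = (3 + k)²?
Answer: ⅘ ≈ 0.80000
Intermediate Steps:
l(T, K) = 4 (l(T, K) = (3 - 5)² = (-2)² = 4)
l(10, 10)/(-286 + 291) = 4/(-286 + 291) = 4/5 = 4*(⅕) = ⅘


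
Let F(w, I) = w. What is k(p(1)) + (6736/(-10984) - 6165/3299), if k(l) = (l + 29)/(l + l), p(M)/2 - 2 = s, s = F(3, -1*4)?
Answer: -48194507/90590540 ≈ -0.53200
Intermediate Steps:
s = 3
p(M) = 10 (p(M) = 4 + 2*3 = 4 + 6 = 10)
k(l) = (29 + l)/(2*l) (k(l) = (29 + l)/((2*l)) = (29 + l)*(1/(2*l)) = (29 + l)/(2*l))
k(p(1)) + (6736/(-10984) - 6165/3299) = (1/2)*(29 + 10)/10 + (6736/(-10984) - 6165/3299) = (1/2)*(1/10)*39 + (6736*(-1/10984) - 6165*1/3299) = 39/20 + (-842/1373 - 6165/3299) = 39/20 - 11242303/4529527 = -48194507/90590540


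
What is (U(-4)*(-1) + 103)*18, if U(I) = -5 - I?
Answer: 1872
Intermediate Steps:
(U(-4)*(-1) + 103)*18 = ((-5 - 1*(-4))*(-1) + 103)*18 = ((-5 + 4)*(-1) + 103)*18 = (-1*(-1) + 103)*18 = (1 + 103)*18 = 104*18 = 1872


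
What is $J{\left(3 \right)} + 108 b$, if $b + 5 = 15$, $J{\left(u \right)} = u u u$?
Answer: $1107$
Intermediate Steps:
$J{\left(u \right)} = u^{3}$ ($J{\left(u \right)} = u^{2} u = u^{3}$)
$b = 10$ ($b = -5 + 15 = 10$)
$J{\left(3 \right)} + 108 b = 3^{3} + 108 \cdot 10 = 27 + 1080 = 1107$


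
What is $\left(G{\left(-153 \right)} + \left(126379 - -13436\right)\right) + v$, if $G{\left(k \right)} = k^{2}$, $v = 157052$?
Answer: $320276$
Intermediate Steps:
$\left(G{\left(-153 \right)} + \left(126379 - -13436\right)\right) + v = \left(\left(-153\right)^{2} + \left(126379 - -13436\right)\right) + 157052 = \left(23409 + \left(126379 + 13436\right)\right) + 157052 = \left(23409 + 139815\right) + 157052 = 163224 + 157052 = 320276$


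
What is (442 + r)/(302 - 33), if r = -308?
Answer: 134/269 ≈ 0.49814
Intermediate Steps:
(442 + r)/(302 - 33) = (442 - 308)/(302 - 33) = 134/269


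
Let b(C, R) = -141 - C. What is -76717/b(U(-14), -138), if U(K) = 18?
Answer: 76717/159 ≈ 482.50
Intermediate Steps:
-76717/b(U(-14), -138) = -76717/(-141 - 1*18) = -76717/(-141 - 18) = -76717/(-159) = -76717*(-1/159) = 76717/159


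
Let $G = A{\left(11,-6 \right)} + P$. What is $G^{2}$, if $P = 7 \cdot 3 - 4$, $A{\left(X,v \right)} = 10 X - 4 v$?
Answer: $22801$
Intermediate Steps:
$A{\left(X,v \right)} = - 4 v + 10 X$
$P = 17$ ($P = 21 - 4 = 17$)
$G = 151$ ($G = \left(\left(-4\right) \left(-6\right) + 10 \cdot 11\right) + 17 = \left(24 + 110\right) + 17 = 134 + 17 = 151$)
$G^{2} = 151^{2} = 22801$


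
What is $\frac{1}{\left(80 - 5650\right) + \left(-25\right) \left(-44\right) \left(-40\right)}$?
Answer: $- \frac{1}{49570} \approx -2.0173 \cdot 10^{-5}$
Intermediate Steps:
$\frac{1}{\left(80 - 5650\right) + \left(-25\right) \left(-44\right) \left(-40\right)} = \frac{1}{\left(80 - 5650\right) + 1100 \left(-40\right)} = \frac{1}{-5570 - 44000} = \frac{1}{-49570} = - \frac{1}{49570}$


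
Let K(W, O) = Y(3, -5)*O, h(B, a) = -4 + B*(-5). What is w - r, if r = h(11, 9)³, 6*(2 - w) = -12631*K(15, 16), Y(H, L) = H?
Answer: 306429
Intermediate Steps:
h(B, a) = -4 - 5*B
K(W, O) = 3*O
w = 101050 (w = 2 - (-12631)*3*16/6 = 2 - (-12631)*48/6 = 2 - ⅙*(-606288) = 2 + 101048 = 101050)
r = -205379 (r = (-4 - 5*11)³ = (-4 - 55)³ = (-59)³ = -205379)
w - r = 101050 - 1*(-205379) = 101050 + 205379 = 306429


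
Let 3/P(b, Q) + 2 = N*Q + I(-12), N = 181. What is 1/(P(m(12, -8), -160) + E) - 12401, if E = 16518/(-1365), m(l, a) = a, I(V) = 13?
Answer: -1976665097954/159394559 ≈ -12401.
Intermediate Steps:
P(b, Q) = 3/(11 + 181*Q) (P(b, Q) = 3/(-2 + (181*Q + 13)) = 3/(-2 + (13 + 181*Q)) = 3/(11 + 181*Q))
E = -5506/455 (E = 16518*(-1/1365) = -5506/455 ≈ -12.101)
1/(P(m(12, -8), -160) + E) - 12401 = 1/(3/(11 + 181*(-160)) - 5506/455) - 12401 = 1/(3/(11 - 28960) - 5506/455) - 12401 = 1/(3/(-28949) - 5506/455) - 12401 = 1/(3*(-1/28949) - 5506/455) - 12401 = 1/(-3/28949 - 5506/455) - 12401 = 1/(-159394559/13171795) - 12401 = -13171795/159394559 - 12401 = -1976665097954/159394559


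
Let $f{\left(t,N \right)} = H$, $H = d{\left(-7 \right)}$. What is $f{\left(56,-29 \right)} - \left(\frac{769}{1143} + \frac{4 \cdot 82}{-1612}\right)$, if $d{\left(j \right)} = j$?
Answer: $- \frac{3440584}{460629} \approx -7.4693$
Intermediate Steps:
$H = -7$
$f{\left(t,N \right)} = -7$
$f{\left(56,-29 \right)} - \left(\frac{769}{1143} + \frac{4 \cdot 82}{-1612}\right) = -7 - \left(\frac{769}{1143} + \frac{4 \cdot 82}{-1612}\right) = -7 - \left(769 \cdot \frac{1}{1143} + 328 \left(- \frac{1}{1612}\right)\right) = -7 - \left(\frac{769}{1143} - \frac{82}{403}\right) = -7 - \frac{216181}{460629} = - \frac{3440584}{460629}$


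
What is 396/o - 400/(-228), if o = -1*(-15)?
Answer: 8024/285 ≈ 28.154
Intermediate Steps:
o = 15
396/o - 400/(-228) = 396/15 - 400/(-228) = 396*(1/15) - 400*(-1/228) = 132/5 + 100/57 = 8024/285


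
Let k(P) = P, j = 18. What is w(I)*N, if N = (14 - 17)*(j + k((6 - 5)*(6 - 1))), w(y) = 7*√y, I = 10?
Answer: -483*√10 ≈ -1527.4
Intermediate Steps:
N = -69 (N = (14 - 17)*(18 + (6 - 5)*(6 - 1)) = -3*(18 + 1*5) = -3*(18 + 5) = -3*23 = -69)
w(I)*N = (7*√10)*(-69) = -483*√10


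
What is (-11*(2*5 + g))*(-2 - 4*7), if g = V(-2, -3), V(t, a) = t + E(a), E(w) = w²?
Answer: 5610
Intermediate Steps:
V(t, a) = t + a²
g = 7 (g = -2 + (-3)² = -2 + 9 = 7)
(-11*(2*5 + g))*(-2 - 4*7) = (-11*(2*5 + 7))*(-2 - 4*7) = (-11*(10 + 7))*(-2 - 1*28) = (-11*17)*(-2 - 28) = -187*(-30) = 5610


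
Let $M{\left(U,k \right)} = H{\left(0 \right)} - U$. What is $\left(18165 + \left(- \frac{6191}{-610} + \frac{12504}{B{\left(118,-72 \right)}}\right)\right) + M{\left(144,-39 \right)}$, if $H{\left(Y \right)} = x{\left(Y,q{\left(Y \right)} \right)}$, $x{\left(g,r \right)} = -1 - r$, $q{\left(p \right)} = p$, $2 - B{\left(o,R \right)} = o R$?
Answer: $\frac{46735977079}{2591890} \approx 18032.0$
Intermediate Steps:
$B{\left(o,R \right)} = 2 - R o$ ($B{\left(o,R \right)} = 2 - o R = 2 - R o$)
$H{\left(Y \right)} = -1 - Y$
$M{\left(U,k \right)} = -1 - U$ ($M{\left(U,k \right)} = \left(-1 - 0\right) - U = \left(-1 + 0\right) - U = -1 - U$)
$\left(18165 + \left(- \frac{6191}{-610} + \frac{12504}{B{\left(118,-72 \right)}}\right)\right) + M{\left(144,-39 \right)} = \left(18165 + \left(- \frac{6191}{-610} + \frac{12504}{2 - \left(-72\right) 118}\right)\right) - 145 = \left(18165 + \left(\left(-6191\right) \left(- \frac{1}{610}\right) + \frac{12504}{2 + 8496}\right)\right) - 145 = \left(18165 + \left(\frac{6191}{610} + \frac{12504}{8498}\right)\right) - 145 = \left(18165 + \left(\frac{6191}{610} + 12504 \cdot \frac{1}{8498}\right)\right) - 145 = \left(18165 + \left(\frac{6191}{610} + \frac{6252}{4249}\right)\right) - 145 = \left(18165 + \frac{30119279}{2591890}\right) - 145 = \frac{47111801129}{2591890} - 145 = \frac{46735977079}{2591890}$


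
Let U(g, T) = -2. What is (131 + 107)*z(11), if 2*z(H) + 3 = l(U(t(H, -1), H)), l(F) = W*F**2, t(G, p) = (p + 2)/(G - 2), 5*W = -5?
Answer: -833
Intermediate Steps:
W = -1 (W = (1/5)*(-5) = -1)
t(G, p) = (2 + p)/(-2 + G)
l(F) = -F**2
z(H) = -7/2 (z(H) = -3/2 + (-1*(-2)**2)/2 = -3/2 + (-1*4)/2 = -3/2 + (1/2)*(-4) = -3/2 - 2 = -7/2)
(131 + 107)*z(11) = (131 + 107)*(-7/2) = 238*(-7/2) = -833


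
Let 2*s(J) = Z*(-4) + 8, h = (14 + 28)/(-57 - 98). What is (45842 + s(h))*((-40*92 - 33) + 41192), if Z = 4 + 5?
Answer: 1717587612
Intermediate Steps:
h = -42/155 (h = 42/(-155) = 42*(-1/155) = -42/155 ≈ -0.27097)
Z = 9
s(J) = -14 (s(J) = (9*(-4) + 8)/2 = (-36 + 8)/2 = (½)*(-28) = -14)
(45842 + s(h))*((-40*92 - 33) + 41192) = (45842 - 14)*((-40*92 - 33) + 41192) = 45828*((-3680 - 33) + 41192) = 45828*(-3713 + 41192) = 45828*37479 = 1717587612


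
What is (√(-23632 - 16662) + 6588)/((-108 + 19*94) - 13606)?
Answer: -549/994 - I*√40294/11928 ≈ -0.55231 - 0.016829*I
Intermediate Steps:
(√(-23632 - 16662) + 6588)/((-108 + 19*94) - 13606) = (√(-40294) + 6588)/((-108 + 1786) - 13606) = (I*√40294 + 6588)/(1678 - 13606) = (6588 + I*√40294)/(-11928) = (6588 + I*√40294)*(-1/11928) = -549/994 - I*√40294/11928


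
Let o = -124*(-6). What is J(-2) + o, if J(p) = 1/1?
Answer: 745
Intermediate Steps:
o = 744
J(p) = 1
J(-2) + o = 1 + 744 = 745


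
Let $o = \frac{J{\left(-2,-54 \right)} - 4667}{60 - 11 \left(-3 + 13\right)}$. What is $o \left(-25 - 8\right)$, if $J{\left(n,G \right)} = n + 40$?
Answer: $- \frac{152757}{50} \approx -3055.1$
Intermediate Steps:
$J{\left(n,G \right)} = 40 + n$
$o = \frac{4629}{50}$ ($o = \frac{\left(40 - 2\right) - 4667}{60 - 11 \left(-3 + 13\right)} = \frac{38 - 4667}{60 - 110} = - \frac{4629}{60 - 110} = - \frac{4629}{-50} = \left(-4629\right) \left(- \frac{1}{50}\right) = \frac{4629}{50} \approx 92.58$)
$o \left(-25 - 8\right) = \frac{4629 \left(-25 - 8\right)}{50} = \frac{4629}{50} \left(-33\right) = - \frac{152757}{50}$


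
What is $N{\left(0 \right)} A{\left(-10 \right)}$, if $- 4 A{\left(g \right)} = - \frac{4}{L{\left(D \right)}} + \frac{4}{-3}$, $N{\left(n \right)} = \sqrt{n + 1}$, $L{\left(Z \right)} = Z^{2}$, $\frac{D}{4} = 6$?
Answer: $\frac{193}{576} \approx 0.33507$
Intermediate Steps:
$D = 24$ ($D = 4 \cdot 6 = 24$)
$N{\left(n \right)} = \sqrt{1 + n}$
$A{\left(g \right)} = \frac{193}{576}$ ($A{\left(g \right)} = - \frac{- \frac{4}{24^{2}} + \frac{4}{-3}}{4} = - \frac{- \frac{4}{576} + 4 \left(- \frac{1}{3}\right)}{4} = - \frac{\left(-4\right) \frac{1}{576} - \frac{4}{3}}{4} = - \frac{- \frac{1}{144} - \frac{4}{3}}{4} = \left(- \frac{1}{4}\right) \left(- \frac{193}{144}\right) = \frac{193}{576}$)
$N{\left(0 \right)} A{\left(-10 \right)} = \sqrt{1 + 0} \cdot \frac{193}{576} = \sqrt{1} \cdot \frac{193}{576} = 1 \cdot \frac{193}{576} = \frac{193}{576}$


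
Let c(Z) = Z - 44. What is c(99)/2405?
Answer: 11/481 ≈ 0.022869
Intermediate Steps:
c(Z) = -44 + Z
c(99)/2405 = (-44 + 99)/2405 = 55*(1/2405) = 11/481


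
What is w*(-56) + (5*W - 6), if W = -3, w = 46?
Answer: -2597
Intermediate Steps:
w*(-56) + (5*W - 6) = 46*(-56) + (5*(-3) - 6) = -2576 + (-15 - 6) = -2576 - 21 = -2597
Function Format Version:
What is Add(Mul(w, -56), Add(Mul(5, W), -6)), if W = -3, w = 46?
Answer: -2597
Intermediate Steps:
Add(Mul(w, -56), Add(Mul(5, W), -6)) = Add(Mul(46, -56), Add(Mul(5, -3), -6)) = Add(-2576, Add(-15, -6)) = Add(-2576, -21) = -2597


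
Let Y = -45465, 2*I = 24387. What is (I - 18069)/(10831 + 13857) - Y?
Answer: 2244868089/49376 ≈ 45465.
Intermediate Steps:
I = 24387/2 (I = (½)*24387 = 24387/2 ≈ 12194.)
(I - 18069)/(10831 + 13857) - Y = (24387/2 - 18069)/(10831 + 13857) - 1*(-45465) = -11751/2/24688 + 45465 = -11751/2*1/24688 + 45465 = -11751/49376 + 45465 = 2244868089/49376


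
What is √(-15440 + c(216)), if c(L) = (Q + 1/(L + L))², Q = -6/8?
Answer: I*√2881370231/432 ≈ 124.26*I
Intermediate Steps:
Q = -¾ (Q = -6*⅛ = -¾ ≈ -0.75000)
c(L) = (-¾ + 1/(2*L))² (c(L) = (-¾ + 1/(L + L))² = (-¾ + 1/(2*L))²)
√(-15440 + c(216)) = √(-15440 + (1/16)*(2 - 3*216)²/216²) = √(-15440 + (1/16)*(1/46656)*(2 - 648)²) = √(-15440 + (1/16)*(1/46656)*(-646)²) = √(-15440 + (1/16)*(1/46656)*417316) = √(-15440 + 104329/186624) = √(-2881370231/186624) = I*√2881370231/432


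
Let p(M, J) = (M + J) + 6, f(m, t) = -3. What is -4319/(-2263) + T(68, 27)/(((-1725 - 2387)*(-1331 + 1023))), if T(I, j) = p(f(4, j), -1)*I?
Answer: 683787999/358260056 ≈ 1.9086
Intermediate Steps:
p(M, J) = 6 + J + M (p(M, J) = (J + M) + 6 = 6 + J + M)
T(I, j) = 2*I (T(I, j) = (6 - 1 - 3)*I = 2*I)
-4319/(-2263) + T(68, 27)/(((-1725 - 2387)*(-1331 + 1023))) = -4319/(-2263) + (2*68)/(((-1725 - 2387)*(-1331 + 1023))) = -4319*(-1/2263) + 136/((-4112*(-308))) = 4319/2263 + 136/1266496 = 4319/2263 + 136*(1/1266496) = 4319/2263 + 17/158312 = 683787999/358260056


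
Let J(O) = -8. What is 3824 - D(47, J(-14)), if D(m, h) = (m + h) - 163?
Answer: 3948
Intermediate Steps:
D(m, h) = -163 + h + m (D(m, h) = (h + m) - 163 = -163 + h + m)
3824 - D(47, J(-14)) = 3824 - (-163 - 8 + 47) = 3824 - 1*(-124) = 3824 + 124 = 3948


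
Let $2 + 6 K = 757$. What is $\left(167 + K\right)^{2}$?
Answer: $\frac{3087049}{36} \approx 85751.0$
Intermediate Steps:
$K = \frac{755}{6}$ ($K = - \frac{1}{3} + \frac{1}{6} \cdot 757 = - \frac{1}{3} + \frac{757}{6} = \frac{755}{6} \approx 125.83$)
$\left(167 + K\right)^{2} = \left(167 + \frac{755}{6}\right)^{2} = \left(\frac{1757}{6}\right)^{2} = \frac{3087049}{36}$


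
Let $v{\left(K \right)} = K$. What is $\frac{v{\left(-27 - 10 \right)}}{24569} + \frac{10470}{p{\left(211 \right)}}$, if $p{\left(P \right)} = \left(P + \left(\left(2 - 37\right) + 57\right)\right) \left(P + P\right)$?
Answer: $\frac{126799684}{1207885747} \approx 0.10498$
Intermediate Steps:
$p{\left(P \right)} = 2 P \left(22 + P\right)$ ($p{\left(P \right)} = \left(P + \left(-35 + 57\right)\right) 2 P = \left(P + 22\right) 2 P = \left(22 + P\right) 2 P = 2 P \left(22 + P\right)$)
$\frac{v{\left(-27 - 10 \right)}}{24569} + \frac{10470}{p{\left(211 \right)}} = \frac{-27 - 10}{24569} + \frac{10470}{2 \cdot 211 \left(22 + 211\right)} = \left(-37\right) \frac{1}{24569} + \frac{10470}{2 \cdot 211 \cdot 233} = - \frac{37}{24569} + \frac{10470}{98326} = - \frac{37}{24569} + 10470 \cdot \frac{1}{98326} = - \frac{37}{24569} + \frac{5235}{49163} = \frac{126799684}{1207885747}$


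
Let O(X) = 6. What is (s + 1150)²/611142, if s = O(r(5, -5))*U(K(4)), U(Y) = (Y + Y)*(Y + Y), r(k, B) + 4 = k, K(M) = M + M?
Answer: 3607298/305571 ≈ 11.805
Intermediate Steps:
K(M) = 2*M
r(k, B) = -4 + k
U(Y) = 4*Y² (U(Y) = (2*Y)*(2*Y) = 4*Y²)
s = 1536 (s = 6*(4*(2*4)²) = 6*(4*8²) = 6*(4*64) = 6*256 = 1536)
(s + 1150)²/611142 = (1536 + 1150)²/611142 = 2686²*(1/611142) = 7214596*(1/611142) = 3607298/305571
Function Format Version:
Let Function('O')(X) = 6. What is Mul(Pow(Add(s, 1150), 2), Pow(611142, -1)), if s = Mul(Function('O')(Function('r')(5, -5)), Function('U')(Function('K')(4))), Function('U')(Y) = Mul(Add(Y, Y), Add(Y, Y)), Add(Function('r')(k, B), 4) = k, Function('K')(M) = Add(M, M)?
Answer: Rational(3607298, 305571) ≈ 11.805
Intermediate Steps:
Function('K')(M) = Mul(2, M)
Function('r')(k, B) = Add(-4, k)
Function('U')(Y) = Mul(4, Pow(Y, 2)) (Function('U')(Y) = Mul(Mul(2, Y), Mul(2, Y)) = Mul(4, Pow(Y, 2)))
s = 1536 (s = Mul(6, Mul(4, Pow(Mul(2, 4), 2))) = Mul(6, Mul(4, Pow(8, 2))) = Mul(6, Mul(4, 64)) = Mul(6, 256) = 1536)
Mul(Pow(Add(s, 1150), 2), Pow(611142, -1)) = Mul(Pow(Add(1536, 1150), 2), Pow(611142, -1)) = Mul(Pow(2686, 2), Rational(1, 611142)) = Mul(7214596, Rational(1, 611142)) = Rational(3607298, 305571)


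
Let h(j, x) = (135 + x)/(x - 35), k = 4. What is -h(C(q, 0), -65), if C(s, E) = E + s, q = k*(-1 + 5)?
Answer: 7/10 ≈ 0.70000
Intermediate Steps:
q = 16 (q = 4*(-1 + 5) = 4*4 = 16)
h(j, x) = (135 + x)/(-35 + x)
-h(C(q, 0), -65) = -(135 - 65)/(-35 - 65) = -70/(-100) = -(-1)*70/100 = -1*(-7/10) = 7/10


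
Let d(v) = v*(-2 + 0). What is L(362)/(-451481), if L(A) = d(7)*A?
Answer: 5068/451481 ≈ 0.011225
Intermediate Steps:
d(v) = -2*v (d(v) = v*(-2) = -2*v)
L(A) = -14*A (L(A) = (-2*7)*A = -14*A)
L(362)/(-451481) = -14*362/(-451481) = -5068*(-1/451481) = 5068/451481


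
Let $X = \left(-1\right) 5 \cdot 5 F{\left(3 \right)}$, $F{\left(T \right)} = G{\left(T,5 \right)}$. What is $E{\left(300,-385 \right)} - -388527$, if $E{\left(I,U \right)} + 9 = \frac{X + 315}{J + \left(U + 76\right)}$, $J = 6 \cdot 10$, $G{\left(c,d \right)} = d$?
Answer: $\frac{96740792}{249} \approx 3.8852 \cdot 10^{5}$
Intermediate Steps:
$F{\left(T \right)} = 5$
$J = 60$
$X = -125$ ($X = \left(-1\right) 5 \cdot 5 \cdot 5 = \left(-5\right) 5 \cdot 5 = \left(-25\right) 5 = -125$)
$E{\left(I,U \right)} = -9 + \frac{190}{136 + U}$ ($E{\left(I,U \right)} = -9 + \frac{-125 + 315}{60 + \left(U + 76\right)} = -9 + \frac{190}{60 + \left(76 + U\right)} = -9 + \frac{190}{136 + U}$)
$E{\left(300,-385 \right)} - -388527 = \frac{-1034 - -3465}{136 - 385} - -388527 = \frac{-1034 + 3465}{-249} + 388527 = \left(- \frac{1}{249}\right) 2431 + 388527 = - \frac{2431}{249} + 388527 = \frac{96740792}{249}$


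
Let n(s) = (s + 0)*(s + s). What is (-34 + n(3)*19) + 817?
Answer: 1125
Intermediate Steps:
n(s) = 2*s² (n(s) = s*(2*s) = 2*s²)
(-34 + n(3)*19) + 817 = (-34 + (2*3²)*19) + 817 = (-34 + (2*9)*19) + 817 = (-34 + 18*19) + 817 = (-34 + 342) + 817 = 308 + 817 = 1125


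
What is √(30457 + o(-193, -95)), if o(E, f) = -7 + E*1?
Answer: √30257 ≈ 173.95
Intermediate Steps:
o(E, f) = -7 + E
√(30457 + o(-193, -95)) = √(30457 + (-7 - 193)) = √(30457 - 200) = √30257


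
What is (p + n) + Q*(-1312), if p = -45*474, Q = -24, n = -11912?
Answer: -1754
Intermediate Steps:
p = -21330
(p + n) + Q*(-1312) = (-21330 - 11912) - 24*(-1312) = -33242 + 31488 = -1754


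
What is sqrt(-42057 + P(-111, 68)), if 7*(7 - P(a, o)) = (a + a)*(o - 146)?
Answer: I*sqrt(2181662)/7 ≈ 211.01*I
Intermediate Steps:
P(a, o) = 7 - 2*a*(-146 + o)/7 (P(a, o) = 7 - (a + a)*(o - 146)/7 = 7 - 2*a*(-146 + o)/7)
sqrt(-42057 + P(-111, 68)) = sqrt(-42057 + (7 + (292/7)*(-111) - 2/7*(-111)*68)) = sqrt(-42057 + (7 - 32412/7 + 15096/7)) = sqrt(-42057 - 17267/7) = sqrt(-311666/7) = I*sqrt(2181662)/7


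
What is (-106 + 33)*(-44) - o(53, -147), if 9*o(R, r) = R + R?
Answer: 28802/9 ≈ 3200.2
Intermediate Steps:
o(R, r) = 2*R/9 (o(R, r) = (R + R)/9 = (2*R)/9 = 2*R/9)
(-106 + 33)*(-44) - o(53, -147) = (-106 + 33)*(-44) - 2*53/9 = -73*(-44) - 1*106/9 = 3212 - 106/9 = 28802/9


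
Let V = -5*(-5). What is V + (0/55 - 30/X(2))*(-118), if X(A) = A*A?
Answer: 910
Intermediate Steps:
X(A) = A²
V = 25
V + (0/55 - 30/X(2))*(-118) = 25 + (0/55 - 30/(2²))*(-118) = 25 + (0*(1/55) - 30/4)*(-118) = 25 + (0 - 30*¼)*(-118) = 25 + (0 - 15/2)*(-118) = 25 - 15/2*(-118) = 25 + 885 = 910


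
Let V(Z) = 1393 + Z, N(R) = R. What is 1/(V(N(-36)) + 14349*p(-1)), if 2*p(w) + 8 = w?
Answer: -2/126427 ≈ -1.5819e-5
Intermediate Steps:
p(w) = -4 + w/2
1/(V(N(-36)) + 14349*p(-1)) = 1/((1393 - 36) + 14349*(-4 + (1/2)*(-1))) = 1/(1357 + 14349*(-4 - 1/2)) = 1/(1357 + 14349*(-9/2)) = 1/(1357 - 129141/2) = 1/(-126427/2) = -2/126427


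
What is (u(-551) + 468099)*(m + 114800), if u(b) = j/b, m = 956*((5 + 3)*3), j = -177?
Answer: 35527307970144/551 ≈ 6.4478e+10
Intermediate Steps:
m = 22944 (m = 956*(8*3) = 956*24 = 22944)
u(b) = -177/b
(u(-551) + 468099)*(m + 114800) = (-177/(-551) + 468099)*(22944 + 114800) = (-177*(-1/551) + 468099)*137744 = (177/551 + 468099)*137744 = (257922726/551)*137744 = 35527307970144/551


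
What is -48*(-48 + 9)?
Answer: 1872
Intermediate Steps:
-48*(-48 + 9) = -48*(-39) = 1872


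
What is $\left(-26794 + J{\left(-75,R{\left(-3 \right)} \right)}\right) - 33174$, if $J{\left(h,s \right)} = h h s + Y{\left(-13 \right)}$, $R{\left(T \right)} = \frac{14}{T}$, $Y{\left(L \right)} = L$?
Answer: $-86231$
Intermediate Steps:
$J{\left(h,s \right)} = -13 + s h^{2}$ ($J{\left(h,s \right)} = h h s - 13 = h^{2} s - 13 = s h^{2} - 13 = -13 + s h^{2}$)
$\left(-26794 + J{\left(-75,R{\left(-3 \right)} \right)}\right) - 33174 = \left(-26794 + \left(-13 + \frac{14}{-3} \left(-75\right)^{2}\right)\right) - 33174 = \left(-26794 + \left(-13 + 14 \left(- \frac{1}{3}\right) 5625\right)\right) - 33174 = \left(-26794 - 26263\right) - 33174 = -53057 - 33174 = -86231$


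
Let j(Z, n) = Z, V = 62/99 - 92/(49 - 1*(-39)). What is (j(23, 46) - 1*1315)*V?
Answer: 53618/99 ≈ 541.60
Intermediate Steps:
V = -83/198 (V = 62*(1/99) - 92/(49 + 39) = 62/99 - 92/88 = 62/99 - 92*1/88 = 62/99 - 23/22 = -83/198 ≈ -0.41919)
(j(23, 46) - 1*1315)*V = (23 - 1*1315)*(-83/198) = (23 - 1315)*(-83/198) = -1292*(-83/198) = 53618/99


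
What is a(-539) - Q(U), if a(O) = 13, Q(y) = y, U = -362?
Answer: 375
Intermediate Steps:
a(-539) - Q(U) = 13 - 1*(-362) = 13 + 362 = 375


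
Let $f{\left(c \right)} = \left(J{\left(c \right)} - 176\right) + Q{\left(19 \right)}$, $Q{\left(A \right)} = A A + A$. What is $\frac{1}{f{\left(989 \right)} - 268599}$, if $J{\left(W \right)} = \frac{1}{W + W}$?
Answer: $- \frac{1978}{530885309} \approx -3.7259 \cdot 10^{-6}$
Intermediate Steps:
$Q{\left(A \right)} = A + A^{2}$ ($Q{\left(A \right)} = A^{2} + A = A + A^{2}$)
$J{\left(W \right)} = \frac{1}{2 W}$
$f{\left(c \right)} = 204 + \frac{1}{2 c}$ ($f{\left(c \right)} = \left(\frac{1}{2 c} - 176\right) + 19 \left(1 + 19\right) = \left(-176 + \frac{1}{2 c}\right) + 19 \cdot 20 = \left(-176 + \frac{1}{2 c}\right) + 380 = 204 + \frac{1}{2 c}$)
$\frac{1}{f{\left(989 \right)} - 268599} = \frac{1}{\left(204 + \frac{1}{2 \cdot 989}\right) - 268599} = \frac{1}{\left(204 + \frac{1}{2} \cdot \frac{1}{989}\right) - 268599} = \frac{1}{\left(204 + \frac{1}{1978}\right) - 268599} = \frac{1}{\frac{403513}{1978} - 268599} = \frac{1}{- \frac{530885309}{1978}} = - \frac{1978}{530885309}$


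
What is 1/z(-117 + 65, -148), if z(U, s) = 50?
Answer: 1/50 ≈ 0.020000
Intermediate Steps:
1/z(-117 + 65, -148) = 1/50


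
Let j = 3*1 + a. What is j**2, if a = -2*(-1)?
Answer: 25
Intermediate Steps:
a = 2
j = 5 (j = 3*1 + 2 = 3 + 2 = 5)
j**2 = 5**2 = 25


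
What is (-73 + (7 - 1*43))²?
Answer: 11881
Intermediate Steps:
(-73 + (7 - 1*43))² = (-73 + (7 - 43))² = (-73 - 36)² = (-109)² = 11881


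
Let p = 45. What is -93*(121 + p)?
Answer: -15438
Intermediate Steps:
-93*(121 + p) = -93*(121 + 45) = -93*166 = -15438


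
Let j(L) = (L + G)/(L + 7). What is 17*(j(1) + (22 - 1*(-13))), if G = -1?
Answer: 595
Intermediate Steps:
j(L) = (-1 + L)/(7 + L) (j(L) = (L - 1)/(L + 7) = (-1 + L)/(7 + L))
17*(j(1) + (22 - 1*(-13))) = 17*((-1 + 1)/(7 + 1) + (22 - 1*(-13))) = 17*(0/8 + (22 + 13)) = 17*((⅛)*0 + 35) = 17*(0 + 35) = 17*35 = 595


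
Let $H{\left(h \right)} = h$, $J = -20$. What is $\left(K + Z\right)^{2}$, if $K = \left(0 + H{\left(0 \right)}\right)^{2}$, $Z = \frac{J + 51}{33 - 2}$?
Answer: $1$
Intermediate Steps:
$Z = 1$ ($Z = \frac{-20 + 51}{33 - 2} = \frac{31}{31} = 31 \cdot \frac{1}{31} = 1$)
$K = 0$ ($K = \left(0 + 0\right)^{2} = 0^{2} = 0$)
$\left(K + Z\right)^{2} = \left(0 + 1\right)^{2} = 1^{2} = 1$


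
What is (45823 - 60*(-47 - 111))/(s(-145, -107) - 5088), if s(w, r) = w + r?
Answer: -55303/5340 ≈ -10.356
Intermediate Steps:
s(w, r) = r + w
(45823 - 60*(-47 - 111))/(s(-145, -107) - 5088) = (45823 - 60*(-47 - 111))/((-107 - 145) - 5088) = (45823 - 60*(-158))/(-252 - 5088) = (45823 + 9480)/(-5340) = 55303*(-1/5340) = -55303/5340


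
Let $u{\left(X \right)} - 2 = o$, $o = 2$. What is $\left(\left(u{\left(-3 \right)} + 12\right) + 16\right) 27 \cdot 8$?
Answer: $6912$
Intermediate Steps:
$u{\left(X \right)} = 4$ ($u{\left(X \right)} = 2 + 2 = 4$)
$\left(\left(u{\left(-3 \right)} + 12\right) + 16\right) 27 \cdot 8 = \left(\left(4 + 12\right) + 16\right) 27 \cdot 8 = \left(16 + 16\right) 27 \cdot 8 = 32 \cdot 27 \cdot 8 = 864 \cdot 8 = 6912$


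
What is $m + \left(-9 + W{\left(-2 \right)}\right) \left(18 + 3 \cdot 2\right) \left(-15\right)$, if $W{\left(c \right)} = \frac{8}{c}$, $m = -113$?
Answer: $4567$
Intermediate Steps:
$m + \left(-9 + W{\left(-2 \right)}\right) \left(18 + 3 \cdot 2\right) \left(-15\right) = -113 + \left(-9 + \frac{8}{-2}\right) \left(18 + 3 \cdot 2\right) \left(-15\right) = -113 + \left(-9 + 8 \left(- \frac{1}{2}\right)\right) \left(18 + 6\right) \left(-15\right) = -113 + \left(-9 - 4\right) 24 \left(-15\right) = -113 + \left(-13\right) 24 \left(-15\right) = -113 - -4680 = -113 + 4680 = 4567$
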